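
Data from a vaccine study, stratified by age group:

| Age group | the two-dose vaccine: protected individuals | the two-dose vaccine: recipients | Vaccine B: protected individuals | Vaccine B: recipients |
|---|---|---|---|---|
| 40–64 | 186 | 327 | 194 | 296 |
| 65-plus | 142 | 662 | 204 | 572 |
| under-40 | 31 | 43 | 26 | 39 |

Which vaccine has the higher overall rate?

Vaccine B

40–64: the two-dose vaccine 186/327 = 56.9%, Vaccine B 194/296 = 65.5% → Vaccine B
65-plus: the two-dose vaccine 142/662 = 21.5%, Vaccine B 204/572 = 35.7% → Vaccine B
Under-40: the two-dose vaccine 31/43 = 72.1%, Vaccine B 26/39 = 66.7% → the two-dose vaccine
Overall: the two-dose vaccine 359/1032 = 34.8%, Vaccine B 424/907 = 46.7% → Vaccine B
(Neither sweeps every age group, but Vaccine B has the higher pooled rate.)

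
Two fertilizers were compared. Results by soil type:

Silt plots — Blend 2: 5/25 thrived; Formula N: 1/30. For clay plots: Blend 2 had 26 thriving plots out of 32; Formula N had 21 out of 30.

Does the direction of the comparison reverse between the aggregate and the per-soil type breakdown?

Silt: Blend 2 5/25 = 20.0%, Formula N 1/30 = 3.3% → Blend 2
Clay: Blend 2 26/32 = 81.2%, Formula N 21/30 = 70.0% → Blend 2
Overall: Blend 2 31/57 = 54.4%, Formula N 22/60 = 36.7% → Blend 2
Blend 2 wins overall and in every soil group — no reversal.

No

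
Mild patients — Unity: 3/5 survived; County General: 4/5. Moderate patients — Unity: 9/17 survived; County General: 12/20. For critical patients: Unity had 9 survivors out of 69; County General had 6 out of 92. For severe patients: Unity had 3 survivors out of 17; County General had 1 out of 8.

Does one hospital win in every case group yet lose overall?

No

Mild: Unity 3/5 = 60.0%, County General 4/5 = 80.0% → County General
Moderate: Unity 9/17 = 52.9%, County General 12/20 = 60.0% → County General
Critical: Unity 9/69 = 13.0%, County General 6/92 = 6.5% → Unity
Severe: Unity 3/17 = 17.6%, County General 1/8 = 12.5% → Unity
Overall: Unity 24/108 = 22.2%, County General 23/125 = 18.4% → Unity
Neither sweeps: Unity wins 2 of 4 groups, County General wins 2. Unity wins overall but not every group — no Simpson reversal.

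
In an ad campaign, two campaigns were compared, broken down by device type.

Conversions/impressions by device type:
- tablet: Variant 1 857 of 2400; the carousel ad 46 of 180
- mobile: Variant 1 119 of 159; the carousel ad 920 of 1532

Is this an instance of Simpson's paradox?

Tablet: Variant 1 857/2400 = 35.7%, the carousel ad 46/180 = 25.6% → Variant 1
Mobile: Variant 1 119/159 = 74.8%, the carousel ad 920/1532 = 60.1% → Variant 1
Overall: Variant 1 976/2559 = 38.1%, the carousel ad 966/1712 = 56.4% → the carousel ad
Variant 1 wins each device group but the carousel ad wins overall — the comparison reverses. Variant 1's impressions skew toward tablet, which has a lower base rate.

Yes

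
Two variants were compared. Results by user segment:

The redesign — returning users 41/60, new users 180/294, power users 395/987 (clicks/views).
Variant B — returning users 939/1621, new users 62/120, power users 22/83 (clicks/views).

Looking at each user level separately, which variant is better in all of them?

the redesign

Returning users: the redesign 41/60 = 68.3%, Variant B 939/1621 = 57.9% → the redesign
New users: the redesign 180/294 = 61.2%, Variant B 62/120 = 51.7% → the redesign
Power users: the redesign 395/987 = 40.0%, Variant B 22/83 = 26.5% → the redesign
The redesign has the higher rate in all 3 groups.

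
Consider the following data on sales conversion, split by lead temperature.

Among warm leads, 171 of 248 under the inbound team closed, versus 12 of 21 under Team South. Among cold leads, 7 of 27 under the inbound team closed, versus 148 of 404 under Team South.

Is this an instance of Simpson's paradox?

No

Warm: the inbound team 171/248 = 69.0%, Team South 12/21 = 57.1% → the inbound team
Cold: the inbound team 7/27 = 25.9%, Team South 148/404 = 36.6% → Team South
Overall: the inbound team 178/275 = 64.7%, Team South 160/425 = 37.6% → the inbound team
Neither sweeps: the inbound team wins 1 of 2 groups, Team South wins 1. The inbound team wins overall but not every group — no Simpson reversal.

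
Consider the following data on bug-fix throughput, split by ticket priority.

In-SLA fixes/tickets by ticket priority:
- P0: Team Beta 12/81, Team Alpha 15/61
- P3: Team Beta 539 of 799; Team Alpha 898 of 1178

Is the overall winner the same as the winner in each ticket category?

P0: Team Beta 12/81 = 14.8%, Team Alpha 15/61 = 24.6% → Team Alpha
P3: Team Beta 539/799 = 67.5%, Team Alpha 898/1178 = 76.2% → Team Alpha
Overall: Team Beta 551/880 = 62.6%, Team Alpha 913/1239 = 73.7% → Team Alpha
Team Alpha wins overall and in every ticket group — no reversal.

Yes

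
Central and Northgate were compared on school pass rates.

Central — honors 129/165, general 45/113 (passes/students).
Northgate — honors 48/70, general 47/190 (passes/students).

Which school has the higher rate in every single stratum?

Honors: Central 129/165 = 78.2%, Northgate 48/70 = 68.6% → Central
General: Central 45/113 = 39.8%, Northgate 47/190 = 24.7% → Central
Central has the higher rate in both groups.

Central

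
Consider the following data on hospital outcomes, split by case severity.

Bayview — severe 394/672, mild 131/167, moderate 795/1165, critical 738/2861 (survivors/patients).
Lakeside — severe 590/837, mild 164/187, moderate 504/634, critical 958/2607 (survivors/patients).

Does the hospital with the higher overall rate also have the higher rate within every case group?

Yes

Severe: Bayview 394/672 = 58.6%, Lakeside 590/837 = 70.5% → Lakeside
Mild: Bayview 131/167 = 78.4%, Lakeside 164/187 = 87.7% → Lakeside
Moderate: Bayview 795/1165 = 68.2%, Lakeside 504/634 = 79.5% → Lakeside
Critical: Bayview 738/2861 = 25.8%, Lakeside 958/2607 = 36.7% → Lakeside
Overall: Bayview 2058/4865 = 42.3%, Lakeside 2216/4265 = 52.0% → Lakeside
Lakeside wins overall and in every case group — no reversal.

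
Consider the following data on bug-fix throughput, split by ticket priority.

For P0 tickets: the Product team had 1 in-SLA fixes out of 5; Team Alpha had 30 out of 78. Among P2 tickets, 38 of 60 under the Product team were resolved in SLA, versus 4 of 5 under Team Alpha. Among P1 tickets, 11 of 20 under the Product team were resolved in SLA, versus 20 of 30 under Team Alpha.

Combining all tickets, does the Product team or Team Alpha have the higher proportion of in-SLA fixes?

the Product team

P0: the Product team 1/5 = 20.0%, Team Alpha 30/78 = 38.5% → Team Alpha
P2: the Product team 38/60 = 63.3%, Team Alpha 4/5 = 80.0% → Team Alpha
P1: the Product team 11/20 = 55.0%, Team Alpha 20/30 = 66.7% → Team Alpha
Overall: the Product team 50/85 = 58.8%, Team Alpha 54/113 = 47.8% → the Product team
(Team Alpha wins every ticket group but the Product team wins overall — Team Alpha's tickets skew toward the low-rate P0 group.)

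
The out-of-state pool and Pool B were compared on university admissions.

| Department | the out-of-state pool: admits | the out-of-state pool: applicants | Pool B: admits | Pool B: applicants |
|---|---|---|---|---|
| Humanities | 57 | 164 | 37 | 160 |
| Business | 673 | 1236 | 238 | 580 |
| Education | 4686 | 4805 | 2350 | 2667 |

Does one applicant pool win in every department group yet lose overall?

No

Humanities: the out-of-state pool 57/164 = 34.8%, Pool B 37/160 = 23.1% → the out-of-state pool
Business: the out-of-state pool 673/1236 = 54.4%, Pool B 238/580 = 41.0% → the out-of-state pool
Education: the out-of-state pool 4686/4805 = 97.5%, Pool B 2350/2667 = 88.1% → the out-of-state pool
Overall: the out-of-state pool 5416/6205 = 87.3%, Pool B 2625/3407 = 77.0% → the out-of-state pool
The out-of-state pool wins overall and in every department group — no reversal.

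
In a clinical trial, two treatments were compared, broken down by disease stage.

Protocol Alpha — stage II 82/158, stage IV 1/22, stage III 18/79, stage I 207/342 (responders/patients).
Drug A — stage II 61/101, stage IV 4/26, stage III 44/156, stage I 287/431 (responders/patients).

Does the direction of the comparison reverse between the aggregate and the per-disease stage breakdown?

Stage II: Protocol Alpha 82/158 = 51.9%, Drug A 61/101 = 60.4% → Drug A
Stage IV: Protocol Alpha 1/22 = 4.5%, Drug A 4/26 = 15.4% → Drug A
Stage III: Protocol Alpha 18/79 = 22.8%, Drug A 44/156 = 28.2% → Drug A
Stage I: Protocol Alpha 207/342 = 60.5%, Drug A 287/431 = 66.6% → Drug A
Overall: Protocol Alpha 308/601 = 51.2%, Drug A 396/714 = 55.5% → Drug A
Drug A wins overall and in every disease group — no reversal.

No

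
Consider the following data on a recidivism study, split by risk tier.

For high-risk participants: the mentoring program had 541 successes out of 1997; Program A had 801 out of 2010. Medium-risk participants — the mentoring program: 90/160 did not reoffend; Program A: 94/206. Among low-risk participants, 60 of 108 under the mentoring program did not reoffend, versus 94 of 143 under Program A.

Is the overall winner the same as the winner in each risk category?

High-risk: the mentoring program 541/1997 = 27.1%, Program A 801/2010 = 39.9% → Program A
Medium-risk: the mentoring program 90/160 = 56.2%, Program A 94/206 = 45.6% → the mentoring program
Low-risk: the mentoring program 60/108 = 55.6%, Program A 94/143 = 65.7% → Program A
Overall: the mentoring program 691/2265 = 30.5%, Program A 989/2359 = 41.9% → Program A
Neither sweeps: the mentoring program wins 1 of 3 groups, Program A wins 2. Program A wins overall but not every group — no Simpson reversal.

No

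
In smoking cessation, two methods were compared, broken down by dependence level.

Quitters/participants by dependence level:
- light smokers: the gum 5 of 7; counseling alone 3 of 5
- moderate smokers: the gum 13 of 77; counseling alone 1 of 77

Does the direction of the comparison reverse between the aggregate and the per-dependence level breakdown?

Light smokers: the gum 5/7 = 71.4%, counseling alone 3/5 = 60.0% → the gum
Moderate smokers: the gum 13/77 = 16.9%, counseling alone 1/77 = 1.3% → the gum
Overall: the gum 18/84 = 21.4%, counseling alone 4/82 = 4.9% → the gum
The gum wins overall and in every dependence group — no reversal.

No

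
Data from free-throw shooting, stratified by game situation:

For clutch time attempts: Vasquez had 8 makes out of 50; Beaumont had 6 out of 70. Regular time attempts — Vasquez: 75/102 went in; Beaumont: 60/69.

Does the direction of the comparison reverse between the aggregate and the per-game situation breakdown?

Clutch time: Vasquez 8/50 = 16.0%, Beaumont 6/70 = 8.6% → Vasquez
Regular time: Vasquez 75/102 = 73.5%, Beaumont 60/69 = 87.0% → Beaumont
Overall: Vasquez 83/152 = 54.6%, Beaumont 66/139 = 47.5% → Vasquez
Neither sweeps: Vasquez wins 1 of 2 groups, Beaumont wins 1. Vasquez wins overall but not every group — no Simpson reversal.

No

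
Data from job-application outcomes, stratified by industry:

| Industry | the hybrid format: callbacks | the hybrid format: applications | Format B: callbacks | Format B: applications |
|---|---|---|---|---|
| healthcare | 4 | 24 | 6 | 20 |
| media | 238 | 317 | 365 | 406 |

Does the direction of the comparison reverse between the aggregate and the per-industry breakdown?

No

Healthcare: the hybrid format 4/24 = 16.7%, Format B 6/20 = 30.0% → Format B
Media: the hybrid format 238/317 = 75.1%, Format B 365/406 = 89.9% → Format B
Overall: the hybrid format 242/341 = 71.0%, Format B 371/426 = 87.1% → Format B
Format B wins overall and in every industry group — no reversal.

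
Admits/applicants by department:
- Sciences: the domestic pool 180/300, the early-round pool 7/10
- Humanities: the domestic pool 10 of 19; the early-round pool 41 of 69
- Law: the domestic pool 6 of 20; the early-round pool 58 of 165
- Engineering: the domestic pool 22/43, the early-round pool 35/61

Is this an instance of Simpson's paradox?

Yes

Sciences: the domestic pool 180/300 = 60.0%, the early-round pool 7/10 = 70.0% → the early-round pool
Humanities: the domestic pool 10/19 = 52.6%, the early-round pool 41/69 = 59.4% → the early-round pool
Law: the domestic pool 6/20 = 30.0%, the early-round pool 58/165 = 35.2% → the early-round pool
Engineering: the domestic pool 22/43 = 51.2%, the early-round pool 35/61 = 57.4% → the early-round pool
Overall: the domestic pool 218/382 = 57.1%, the early-round pool 141/305 = 46.2% → the domestic pool
The early-round pool wins each department group but the domestic pool wins overall — the comparison reverses. The early-round pool's applicants skew toward Law, which has a lower base rate.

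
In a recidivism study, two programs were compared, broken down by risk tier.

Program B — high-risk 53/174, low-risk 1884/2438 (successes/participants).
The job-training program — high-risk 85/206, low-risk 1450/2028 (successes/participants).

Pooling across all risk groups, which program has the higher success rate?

High-risk: Program B 53/174 = 30.5%, the job-training program 85/206 = 41.3% → the job-training program
Low-risk: Program B 1884/2438 = 77.3%, the job-training program 1450/2028 = 71.5% → Program B
Overall: Program B 1937/2612 = 74.2%, the job-training program 1535/2234 = 68.7% → Program B
(Neither sweeps every risk group, but Program B has the higher pooled rate.)

Program B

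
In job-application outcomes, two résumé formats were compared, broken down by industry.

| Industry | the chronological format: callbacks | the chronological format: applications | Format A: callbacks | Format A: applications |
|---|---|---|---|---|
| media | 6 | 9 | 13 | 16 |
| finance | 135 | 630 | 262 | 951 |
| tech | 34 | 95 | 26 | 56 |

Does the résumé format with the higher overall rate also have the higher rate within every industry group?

Yes

Media: the chronological format 6/9 = 66.7%, Format A 13/16 = 81.2% → Format A
Finance: the chronological format 135/630 = 21.4%, Format A 262/951 = 27.5% → Format A
Tech: the chronological format 34/95 = 35.8%, Format A 26/56 = 46.4% → Format A
Overall: the chronological format 175/734 = 23.8%, Format A 301/1023 = 29.4% → Format A
Format A wins overall and in every industry group — no reversal.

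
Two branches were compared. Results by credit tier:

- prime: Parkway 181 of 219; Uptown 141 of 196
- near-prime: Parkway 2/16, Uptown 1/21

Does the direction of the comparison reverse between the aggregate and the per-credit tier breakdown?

Prime: Parkway 181/219 = 82.6%, Uptown 141/196 = 71.9% → Parkway
Near-prime: Parkway 2/16 = 12.5%, Uptown 1/21 = 4.8% → Parkway
Overall: Parkway 183/235 = 77.9%, Uptown 142/217 = 65.4% → Parkway
Parkway wins overall and in every credit group — no reversal.

No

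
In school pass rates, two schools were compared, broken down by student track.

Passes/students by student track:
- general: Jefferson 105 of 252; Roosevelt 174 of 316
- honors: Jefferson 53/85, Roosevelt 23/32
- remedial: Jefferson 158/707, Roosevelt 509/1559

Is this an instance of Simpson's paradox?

No

General: Jefferson 105/252 = 41.7%, Roosevelt 174/316 = 55.1% → Roosevelt
Honors: Jefferson 53/85 = 62.4%, Roosevelt 23/32 = 71.9% → Roosevelt
Remedial: Jefferson 158/707 = 22.3%, Roosevelt 509/1559 = 32.6% → Roosevelt
Overall: Jefferson 316/1044 = 30.3%, Roosevelt 706/1907 = 37.0% → Roosevelt
Roosevelt wins overall and in every student group — no reversal.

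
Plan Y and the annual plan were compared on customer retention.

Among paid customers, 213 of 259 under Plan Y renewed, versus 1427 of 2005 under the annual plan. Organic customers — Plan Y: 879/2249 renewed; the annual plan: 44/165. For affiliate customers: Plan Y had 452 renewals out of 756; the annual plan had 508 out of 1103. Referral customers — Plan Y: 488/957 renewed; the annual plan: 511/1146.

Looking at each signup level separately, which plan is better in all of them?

Paid: Plan Y 213/259 = 82.2%, the annual plan 1427/2005 = 71.2% → Plan Y
Organic: Plan Y 879/2249 = 39.1%, the annual plan 44/165 = 26.7% → Plan Y
Affiliate: Plan Y 452/756 = 59.8%, the annual plan 508/1103 = 46.1% → Plan Y
Referral: Plan Y 488/957 = 51.0%, the annual plan 511/1146 = 44.6% → Plan Y
Plan Y has the higher rate in all 4 groups.

Plan Y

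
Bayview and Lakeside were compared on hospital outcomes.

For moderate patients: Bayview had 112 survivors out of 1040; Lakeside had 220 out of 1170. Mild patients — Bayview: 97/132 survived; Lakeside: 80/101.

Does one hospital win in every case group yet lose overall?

Moderate: Bayview 112/1040 = 10.8%, Lakeside 220/1170 = 18.8% → Lakeside
Mild: Bayview 97/132 = 73.5%, Lakeside 80/101 = 79.2% → Lakeside
Overall: Bayview 209/1172 = 17.8%, Lakeside 300/1271 = 23.6% → Lakeside
Lakeside wins overall and in every case group — no reversal.

No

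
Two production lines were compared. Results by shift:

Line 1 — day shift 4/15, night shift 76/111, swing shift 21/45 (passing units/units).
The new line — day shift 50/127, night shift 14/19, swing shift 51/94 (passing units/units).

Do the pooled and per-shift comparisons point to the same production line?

Day shift: Line 1 4/15 = 26.7%, the new line 50/127 = 39.4% → the new line
Night shift: Line 1 76/111 = 68.5%, the new line 14/19 = 73.7% → the new line
Swing shift: Line 1 21/45 = 46.7%, the new line 51/94 = 54.3% → the new line
Overall: Line 1 101/171 = 59.1%, the new line 115/240 = 47.9% → Line 1
The new line wins each shift group but Line 1 wins overall — the comparison reverses. The new line's units skew toward day shift, which has a lower base rate.

No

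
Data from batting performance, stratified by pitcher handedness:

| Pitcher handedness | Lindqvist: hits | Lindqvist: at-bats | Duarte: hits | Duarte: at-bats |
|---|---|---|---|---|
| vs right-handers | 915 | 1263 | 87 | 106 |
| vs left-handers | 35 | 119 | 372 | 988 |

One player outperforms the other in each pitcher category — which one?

Duarte

Vs right-handers: Lindqvist 915/1263 = 72.4%, Duarte 87/106 = 82.1% → Duarte
Vs left-handers: Lindqvist 35/119 = 29.4%, Duarte 372/988 = 37.7% → Duarte
Duarte has the higher rate in both groups.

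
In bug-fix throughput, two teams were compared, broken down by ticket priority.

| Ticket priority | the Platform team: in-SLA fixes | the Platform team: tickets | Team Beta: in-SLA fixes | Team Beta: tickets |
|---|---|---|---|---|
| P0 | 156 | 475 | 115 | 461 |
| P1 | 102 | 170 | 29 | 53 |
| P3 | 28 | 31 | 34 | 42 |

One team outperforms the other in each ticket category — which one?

P0: the Platform team 156/475 = 32.8%, Team Beta 115/461 = 24.9% → the Platform team
P1: the Platform team 102/170 = 60.0%, Team Beta 29/53 = 54.7% → the Platform team
P3: the Platform team 28/31 = 90.3%, Team Beta 34/42 = 81.0% → the Platform team
The Platform team has the higher rate in all 3 groups.

the Platform team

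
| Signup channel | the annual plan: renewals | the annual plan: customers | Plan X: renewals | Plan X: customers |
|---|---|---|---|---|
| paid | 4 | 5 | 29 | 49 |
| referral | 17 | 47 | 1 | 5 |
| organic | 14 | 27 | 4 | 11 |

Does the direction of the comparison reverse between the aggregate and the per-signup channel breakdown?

Paid: the annual plan 4/5 = 80.0%, Plan X 29/49 = 59.2% → the annual plan
Referral: the annual plan 17/47 = 36.2%, Plan X 1/5 = 20.0% → the annual plan
Organic: the annual plan 14/27 = 51.9%, Plan X 4/11 = 36.4% → the annual plan
Overall: the annual plan 35/79 = 44.3%, Plan X 34/65 = 52.3% → Plan X
The annual plan wins each signup group but Plan X wins overall — the comparison reverses. The annual plan's customers skew toward referral, which has a lower base rate.

Yes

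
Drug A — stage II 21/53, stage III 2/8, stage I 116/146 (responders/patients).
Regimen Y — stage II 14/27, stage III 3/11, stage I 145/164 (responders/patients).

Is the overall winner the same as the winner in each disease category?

Yes

Stage II: Drug A 21/53 = 39.6%, Regimen Y 14/27 = 51.9% → Regimen Y
Stage III: Drug A 2/8 = 25.0%, Regimen Y 3/11 = 27.3% → Regimen Y
Stage I: Drug A 116/146 = 79.5%, Regimen Y 145/164 = 88.4% → Regimen Y
Overall: Drug A 139/207 = 67.1%, Regimen Y 162/202 = 80.2% → Regimen Y
Regimen Y wins overall and in every disease group — no reversal.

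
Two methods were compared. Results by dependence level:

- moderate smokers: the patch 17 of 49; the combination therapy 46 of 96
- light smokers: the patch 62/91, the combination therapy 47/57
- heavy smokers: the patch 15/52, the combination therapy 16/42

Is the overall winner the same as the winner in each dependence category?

Moderate smokers: the patch 17/49 = 34.7%, the combination therapy 46/96 = 47.9% → the combination therapy
Light smokers: the patch 62/91 = 68.1%, the combination therapy 47/57 = 82.5% → the combination therapy
Heavy smokers: the patch 15/52 = 28.8%, the combination therapy 16/42 = 38.1% → the combination therapy
Overall: the patch 94/192 = 49.0%, the combination therapy 109/195 = 55.9% → the combination therapy
The combination therapy wins overall and in every dependence group — no reversal.

Yes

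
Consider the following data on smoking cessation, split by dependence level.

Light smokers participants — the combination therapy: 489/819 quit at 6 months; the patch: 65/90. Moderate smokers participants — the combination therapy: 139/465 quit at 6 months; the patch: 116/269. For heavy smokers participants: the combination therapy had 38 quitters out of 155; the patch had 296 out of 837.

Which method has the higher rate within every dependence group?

the patch

Light smokers: the combination therapy 489/819 = 59.7%, the patch 65/90 = 72.2% → the patch
Moderate smokers: the combination therapy 139/465 = 29.9%, the patch 116/269 = 43.1% → the patch
Heavy smokers: the combination therapy 38/155 = 24.5%, the patch 296/837 = 35.4% → the patch
The patch has the higher rate in all 3 groups.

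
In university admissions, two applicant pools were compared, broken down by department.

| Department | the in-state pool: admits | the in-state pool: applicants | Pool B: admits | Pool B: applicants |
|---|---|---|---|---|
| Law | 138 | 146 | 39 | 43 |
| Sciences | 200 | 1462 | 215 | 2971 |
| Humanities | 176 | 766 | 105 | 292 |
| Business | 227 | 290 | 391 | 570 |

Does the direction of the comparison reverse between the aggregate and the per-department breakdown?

Law: the in-state pool 138/146 = 94.5%, Pool B 39/43 = 90.7% → the in-state pool
Sciences: the in-state pool 200/1462 = 13.7%, Pool B 215/2971 = 7.2% → the in-state pool
Humanities: the in-state pool 176/766 = 23.0%, Pool B 105/292 = 36.0% → Pool B
Business: the in-state pool 227/290 = 78.3%, Pool B 391/570 = 68.6% → the in-state pool
Overall: the in-state pool 741/2664 = 27.8%, Pool B 750/3876 = 19.3% → the in-state pool
Neither sweeps: the in-state pool wins 3 of 4 groups, Pool B wins 1. The in-state pool wins overall but not every group — no Simpson reversal.

No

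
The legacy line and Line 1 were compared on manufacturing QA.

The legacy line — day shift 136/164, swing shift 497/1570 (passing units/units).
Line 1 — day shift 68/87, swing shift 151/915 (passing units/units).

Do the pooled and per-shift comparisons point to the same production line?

Yes

Day shift: the legacy line 136/164 = 82.9%, Line 1 68/87 = 78.2% → the legacy line
Swing shift: the legacy line 497/1570 = 31.7%, Line 1 151/915 = 16.5% → the legacy line
Overall: the legacy line 633/1734 = 36.5%, Line 1 219/1002 = 21.9% → the legacy line
The legacy line wins overall and in every shift group — no reversal.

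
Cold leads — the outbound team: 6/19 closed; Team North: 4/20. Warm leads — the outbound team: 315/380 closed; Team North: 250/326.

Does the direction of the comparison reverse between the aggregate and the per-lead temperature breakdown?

No

Cold: the outbound team 6/19 = 31.6%, Team North 4/20 = 20.0% → the outbound team
Warm: the outbound team 315/380 = 82.9%, Team North 250/326 = 76.7% → the outbound team
Overall: the outbound team 321/399 = 80.5%, Team North 254/346 = 73.4% → the outbound team
The outbound team wins overall and in every lead group — no reversal.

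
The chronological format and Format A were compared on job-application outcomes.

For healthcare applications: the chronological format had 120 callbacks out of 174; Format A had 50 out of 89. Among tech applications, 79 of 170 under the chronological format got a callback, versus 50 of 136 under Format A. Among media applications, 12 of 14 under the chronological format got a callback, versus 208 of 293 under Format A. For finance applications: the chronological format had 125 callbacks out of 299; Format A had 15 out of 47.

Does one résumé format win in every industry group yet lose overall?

Healthcare: the chronological format 120/174 = 69.0%, Format A 50/89 = 56.2% → the chronological format
Tech: the chronological format 79/170 = 46.5%, Format A 50/136 = 36.8% → the chronological format
Media: the chronological format 12/14 = 85.7%, Format A 208/293 = 71.0% → the chronological format
Finance: the chronological format 125/299 = 41.8%, Format A 15/47 = 31.9% → the chronological format
Overall: the chronological format 336/657 = 51.1%, Format A 323/565 = 57.2% → Format A
The chronological format wins each industry group but Format A wins overall — the comparison reverses. The chronological format's applications skew toward finance, which has a lower base rate.

Yes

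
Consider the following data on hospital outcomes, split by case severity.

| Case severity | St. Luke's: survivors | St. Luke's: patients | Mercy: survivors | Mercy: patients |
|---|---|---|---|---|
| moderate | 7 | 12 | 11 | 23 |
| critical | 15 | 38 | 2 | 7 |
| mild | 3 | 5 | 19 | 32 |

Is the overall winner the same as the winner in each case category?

No

Moderate: St. Luke's 7/12 = 58.3%, Mercy 11/23 = 47.8% → St. Luke's
Critical: St. Luke's 15/38 = 39.5%, Mercy 2/7 = 28.6% → St. Luke's
Mild: St. Luke's 3/5 = 60.0%, Mercy 19/32 = 59.4% → St. Luke's
Overall: St. Luke's 25/55 = 45.5%, Mercy 32/62 = 51.6% → Mercy
St. Luke's wins each case group but Mercy wins overall — the comparison reverses. St. Luke's's patients skew toward critical, which has a lower base rate.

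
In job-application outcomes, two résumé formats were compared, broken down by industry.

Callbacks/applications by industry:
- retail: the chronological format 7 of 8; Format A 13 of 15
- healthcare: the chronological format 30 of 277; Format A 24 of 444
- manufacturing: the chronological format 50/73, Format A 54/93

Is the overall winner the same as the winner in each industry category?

Retail: the chronological format 7/8 = 87.5%, Format A 13/15 = 86.7% → the chronological format
Healthcare: the chronological format 30/277 = 10.8%, Format A 24/444 = 5.4% → the chronological format
Manufacturing: the chronological format 50/73 = 68.5%, Format A 54/93 = 58.1% → the chronological format
Overall: the chronological format 87/358 = 24.3%, Format A 91/552 = 16.5% → the chronological format
The chronological format wins overall and in every industry group — no reversal.

Yes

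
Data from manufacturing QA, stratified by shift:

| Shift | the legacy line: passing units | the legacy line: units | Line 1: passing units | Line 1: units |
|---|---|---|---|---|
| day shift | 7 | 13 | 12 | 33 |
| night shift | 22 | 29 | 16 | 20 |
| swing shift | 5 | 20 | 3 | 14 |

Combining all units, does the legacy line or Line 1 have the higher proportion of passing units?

Day shift: the legacy line 7/13 = 53.8%, Line 1 12/33 = 36.4% → the legacy line
Night shift: the legacy line 22/29 = 75.9%, Line 1 16/20 = 80.0% → Line 1
Swing shift: the legacy line 5/20 = 25.0%, Line 1 3/14 = 21.4% → the legacy line
Overall: the legacy line 34/62 = 54.8%, Line 1 31/67 = 46.3% → the legacy line
(Neither sweeps every shift group, but the legacy line has the higher pooled rate.)

the legacy line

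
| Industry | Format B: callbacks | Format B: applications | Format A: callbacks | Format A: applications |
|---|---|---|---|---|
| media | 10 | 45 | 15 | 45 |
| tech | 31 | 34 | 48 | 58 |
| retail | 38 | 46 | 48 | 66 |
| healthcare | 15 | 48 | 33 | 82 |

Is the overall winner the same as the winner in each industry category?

Media: Format B 10/45 = 22.2%, Format A 15/45 = 33.3% → Format A
Tech: Format B 31/34 = 91.2%, Format A 48/58 = 82.8% → Format B
Retail: Format B 38/46 = 82.6%, Format A 48/66 = 72.7% → Format B
Healthcare: Format B 15/48 = 31.2%, Format A 33/82 = 40.2% → Format A
Overall: Format B 94/173 = 54.3%, Format A 144/251 = 57.4% → Format A
Neither sweeps: Format B wins 2 of 4 groups, Format A wins 2. Format A wins overall but not every group — no Simpson reversal.

No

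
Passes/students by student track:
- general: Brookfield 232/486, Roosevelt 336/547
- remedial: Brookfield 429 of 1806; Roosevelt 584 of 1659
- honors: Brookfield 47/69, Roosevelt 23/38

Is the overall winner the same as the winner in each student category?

No

General: Brookfield 232/486 = 47.7%, Roosevelt 336/547 = 61.4% → Roosevelt
Remedial: Brookfield 429/1806 = 23.8%, Roosevelt 584/1659 = 35.2% → Roosevelt
Honors: Brookfield 47/69 = 68.1%, Roosevelt 23/38 = 60.5% → Brookfield
Overall: Brookfield 708/2361 = 30.0%, Roosevelt 943/2244 = 42.0% → Roosevelt
Neither sweeps: Brookfield wins 1 of 3 groups, Roosevelt wins 2. Roosevelt wins overall but not every group — no Simpson reversal.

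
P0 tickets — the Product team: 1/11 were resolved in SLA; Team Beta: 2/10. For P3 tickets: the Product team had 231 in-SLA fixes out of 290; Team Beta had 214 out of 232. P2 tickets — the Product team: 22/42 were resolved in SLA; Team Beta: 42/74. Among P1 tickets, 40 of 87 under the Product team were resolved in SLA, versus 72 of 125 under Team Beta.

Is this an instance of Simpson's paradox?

No

P0: the Product team 1/11 = 9.1%, Team Beta 2/10 = 20.0% → Team Beta
P3: the Product team 231/290 = 79.7%, Team Beta 214/232 = 92.2% → Team Beta
P2: the Product team 22/42 = 52.4%, Team Beta 42/74 = 56.8% → Team Beta
P1: the Product team 40/87 = 46.0%, Team Beta 72/125 = 57.6% → Team Beta
Overall: the Product team 294/430 = 68.4%, Team Beta 330/441 = 74.8% → Team Beta
Team Beta wins overall and in every ticket group — no reversal.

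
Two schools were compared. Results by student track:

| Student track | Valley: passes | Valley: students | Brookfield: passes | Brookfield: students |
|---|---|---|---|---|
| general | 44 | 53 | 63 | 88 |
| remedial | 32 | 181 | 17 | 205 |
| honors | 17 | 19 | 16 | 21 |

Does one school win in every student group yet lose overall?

No

General: Valley 44/53 = 83.0%, Brookfield 63/88 = 71.6% → Valley
Remedial: Valley 32/181 = 17.7%, Brookfield 17/205 = 8.3% → Valley
Honors: Valley 17/19 = 89.5%, Brookfield 16/21 = 76.2% → Valley
Overall: Valley 93/253 = 36.8%, Brookfield 96/314 = 30.6% → Valley
Valley wins overall and in every student group — no reversal.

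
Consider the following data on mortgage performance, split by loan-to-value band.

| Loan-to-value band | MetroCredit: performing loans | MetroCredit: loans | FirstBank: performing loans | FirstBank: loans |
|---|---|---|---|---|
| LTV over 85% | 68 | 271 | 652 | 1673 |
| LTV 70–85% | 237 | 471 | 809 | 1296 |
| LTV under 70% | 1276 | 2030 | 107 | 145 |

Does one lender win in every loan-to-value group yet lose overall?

LTV over 85%: MetroCredit 68/271 = 25.1%, FirstBank 652/1673 = 39.0% → FirstBank
LTV 70–85%: MetroCredit 237/471 = 50.3%, FirstBank 809/1296 = 62.4% → FirstBank
LTV under 70%: MetroCredit 1276/2030 = 62.9%, FirstBank 107/145 = 73.8% → FirstBank
Overall: MetroCredit 1581/2772 = 57.0%, FirstBank 1568/3114 = 50.4% → MetroCredit
FirstBank wins each loan-to-value group but MetroCredit wins overall — the comparison reverses. FirstBank's loans skew toward LTV over 85%, which has a lower base rate.

Yes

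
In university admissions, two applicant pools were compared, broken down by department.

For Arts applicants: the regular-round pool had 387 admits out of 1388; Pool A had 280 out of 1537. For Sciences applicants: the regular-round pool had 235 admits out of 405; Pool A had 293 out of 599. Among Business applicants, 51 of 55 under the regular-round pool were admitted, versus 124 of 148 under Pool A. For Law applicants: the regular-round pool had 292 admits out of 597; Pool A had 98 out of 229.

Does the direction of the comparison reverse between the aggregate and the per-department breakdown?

No

Arts: the regular-round pool 387/1388 = 27.9%, Pool A 280/1537 = 18.2% → the regular-round pool
Sciences: the regular-round pool 235/405 = 58.0%, Pool A 293/599 = 48.9% → the regular-round pool
Business: the regular-round pool 51/55 = 92.7%, Pool A 124/148 = 83.8% → the regular-round pool
Law: the regular-round pool 292/597 = 48.9%, Pool A 98/229 = 42.8% → the regular-round pool
Overall: the regular-round pool 965/2445 = 39.5%, Pool A 795/2513 = 31.6% → the regular-round pool
The regular-round pool wins overall and in every department group — no reversal.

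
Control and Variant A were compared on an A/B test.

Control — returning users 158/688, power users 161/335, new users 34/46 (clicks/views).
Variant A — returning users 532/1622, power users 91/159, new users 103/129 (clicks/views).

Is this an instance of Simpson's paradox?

No

Returning users: Control 158/688 = 23.0%, Variant A 532/1622 = 32.8% → Variant A
Power users: Control 161/335 = 48.1%, Variant A 91/159 = 57.2% → Variant A
New users: Control 34/46 = 73.9%, Variant A 103/129 = 79.8% → Variant A
Overall: Control 353/1069 = 33.0%, Variant A 726/1910 = 38.0% → Variant A
Variant A wins overall and in every user group — no reversal.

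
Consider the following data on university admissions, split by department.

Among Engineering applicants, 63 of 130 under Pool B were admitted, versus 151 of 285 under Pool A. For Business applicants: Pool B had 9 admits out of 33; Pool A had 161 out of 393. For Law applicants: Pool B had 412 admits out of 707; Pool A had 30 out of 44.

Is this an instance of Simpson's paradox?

Yes

Engineering: Pool B 63/130 = 48.5%, Pool A 151/285 = 53.0% → Pool A
Business: Pool B 9/33 = 27.3%, Pool A 161/393 = 41.0% → Pool A
Law: Pool B 412/707 = 58.3%, Pool A 30/44 = 68.2% → Pool A
Overall: Pool B 484/870 = 55.6%, Pool A 342/722 = 47.4% → Pool B
Pool A wins each department group but Pool B wins overall — the comparison reverses. Pool A's applicants skew toward Business, which has a lower base rate.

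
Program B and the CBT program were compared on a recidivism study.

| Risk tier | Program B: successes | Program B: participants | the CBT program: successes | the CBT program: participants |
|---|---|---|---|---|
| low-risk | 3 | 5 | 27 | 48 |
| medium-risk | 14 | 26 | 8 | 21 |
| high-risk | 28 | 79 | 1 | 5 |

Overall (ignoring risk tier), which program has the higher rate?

Low-risk: Program B 3/5 = 60.0%, the CBT program 27/48 = 56.2% → Program B
Medium-risk: Program B 14/26 = 53.8%, the CBT program 8/21 = 38.1% → Program B
High-risk: Program B 28/79 = 35.4%, the CBT program 1/5 = 20.0% → Program B
Overall: Program B 45/110 = 40.9%, the CBT program 36/74 = 48.6% → the CBT program
(Program B wins every risk group but the CBT program wins overall — Program B's participants skew toward the low-rate high-risk group.)

the CBT program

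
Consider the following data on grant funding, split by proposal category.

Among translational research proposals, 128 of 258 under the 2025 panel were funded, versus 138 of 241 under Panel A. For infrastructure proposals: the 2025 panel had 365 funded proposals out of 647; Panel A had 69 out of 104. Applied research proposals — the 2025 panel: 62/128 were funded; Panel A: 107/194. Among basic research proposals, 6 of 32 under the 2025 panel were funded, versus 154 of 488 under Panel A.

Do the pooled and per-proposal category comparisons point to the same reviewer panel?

No

Translational research: the 2025 panel 128/258 = 49.6%, Panel A 138/241 = 57.3% → Panel A
Infrastructure: the 2025 panel 365/647 = 56.4%, Panel A 69/104 = 66.3% → Panel A
Applied research: the 2025 panel 62/128 = 48.4%, Panel A 107/194 = 55.2% → Panel A
Basic research: the 2025 panel 6/32 = 18.8%, Panel A 154/488 = 31.6% → Panel A
Overall: the 2025 panel 561/1065 = 52.7%, Panel A 468/1027 = 45.6% → the 2025 panel
Panel A wins each proposal group but the 2025 panel wins overall — the comparison reverses. Panel A's proposals skew toward basic research, which has a lower base rate.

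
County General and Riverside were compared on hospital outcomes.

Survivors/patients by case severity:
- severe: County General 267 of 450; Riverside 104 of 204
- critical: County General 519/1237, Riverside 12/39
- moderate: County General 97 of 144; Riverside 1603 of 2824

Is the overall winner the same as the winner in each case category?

No

Severe: County General 267/450 = 59.3%, Riverside 104/204 = 51.0% → County General
Critical: County General 519/1237 = 42.0%, Riverside 12/39 = 30.8% → County General
Moderate: County General 97/144 = 67.4%, Riverside 1603/2824 = 56.8% → County General
Overall: County General 883/1831 = 48.2%, Riverside 1719/3067 = 56.0% → Riverside
County General wins each case group but Riverside wins overall — the comparison reverses. County General's patients skew toward critical, which has a lower base rate.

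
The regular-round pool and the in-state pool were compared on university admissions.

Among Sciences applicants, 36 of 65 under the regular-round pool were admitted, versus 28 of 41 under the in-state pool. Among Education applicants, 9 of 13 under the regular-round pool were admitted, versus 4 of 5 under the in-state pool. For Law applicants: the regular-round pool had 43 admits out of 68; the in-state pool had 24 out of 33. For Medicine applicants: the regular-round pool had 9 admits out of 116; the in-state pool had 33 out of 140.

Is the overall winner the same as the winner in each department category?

Sciences: the regular-round pool 36/65 = 55.4%, the in-state pool 28/41 = 68.3% → the in-state pool
Education: the regular-round pool 9/13 = 69.2%, the in-state pool 4/5 = 80.0% → the in-state pool
Law: the regular-round pool 43/68 = 63.2%, the in-state pool 24/33 = 72.7% → the in-state pool
Medicine: the regular-round pool 9/116 = 7.8%, the in-state pool 33/140 = 23.6% → the in-state pool
Overall: the regular-round pool 97/262 = 37.0%, the in-state pool 89/219 = 40.6% → the in-state pool
The in-state pool wins overall and in every department group — no reversal.

Yes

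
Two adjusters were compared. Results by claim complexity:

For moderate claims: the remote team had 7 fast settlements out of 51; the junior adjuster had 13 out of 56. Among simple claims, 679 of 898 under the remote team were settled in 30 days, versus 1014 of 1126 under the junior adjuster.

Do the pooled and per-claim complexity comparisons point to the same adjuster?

Yes

Moderate: the remote team 7/51 = 13.7%, the junior adjuster 13/56 = 23.2% → the junior adjuster
Simple: the remote team 679/898 = 75.6%, the junior adjuster 1014/1126 = 90.1% → the junior adjuster
Overall: the remote team 686/949 = 72.3%, the junior adjuster 1027/1182 = 86.9% → the junior adjuster
The junior adjuster wins overall and in every claim group — no reversal.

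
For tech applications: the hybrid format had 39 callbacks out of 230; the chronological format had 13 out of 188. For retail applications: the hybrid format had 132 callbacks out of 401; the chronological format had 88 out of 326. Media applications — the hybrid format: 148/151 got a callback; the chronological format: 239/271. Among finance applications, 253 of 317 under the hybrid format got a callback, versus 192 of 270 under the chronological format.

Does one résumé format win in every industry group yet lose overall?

Tech: the hybrid format 39/230 = 17.0%, the chronological format 13/188 = 6.9% → the hybrid format
Retail: the hybrid format 132/401 = 32.9%, the chronological format 88/326 = 27.0% → the hybrid format
Media: the hybrid format 148/151 = 98.0%, the chronological format 239/271 = 88.2% → the hybrid format
Finance: the hybrid format 253/317 = 79.8%, the chronological format 192/270 = 71.1% → the hybrid format
Overall: the hybrid format 572/1099 = 52.0%, the chronological format 532/1055 = 50.4% → the hybrid format
The hybrid format wins overall and in every industry group — no reversal.

No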